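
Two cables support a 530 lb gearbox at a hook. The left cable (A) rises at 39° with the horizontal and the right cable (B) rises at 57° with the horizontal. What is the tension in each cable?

ΣF_x = 0: −T_A·cos39° + T_B·cos57° = 0 → T_B = 1.4269·T_A.
ΣF_y = 0: T_A·sin39° + T_B·sin57° = 530.
Substitute: T_A·(0.62932 + 1.4269·0.838671) = 530 → T_A = 290.249 ≈ 290.2 lb.
Then T_B = 1.4269 × 290.249 = 414.2 lb.

T_A = 290.2 lb, T_B = 414.2 lb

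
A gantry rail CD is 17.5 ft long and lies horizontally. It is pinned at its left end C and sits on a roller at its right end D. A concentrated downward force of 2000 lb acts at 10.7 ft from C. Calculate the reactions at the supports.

C_x = 0, C_y = 777.1 lb, D_y = 1223 lb

Taking moments about C: D_y·17.5 − 2000·10.7 = 0 → D_y = 21400/17.5 = 1222.86 ≈ 1223 lb.
ΣF_y = 0: C_y + 1222.86 − 2000 = 0 → C_y = 777.1 lb.
ΣF_x = 0: no horizontal applied forces, so C_x = 0.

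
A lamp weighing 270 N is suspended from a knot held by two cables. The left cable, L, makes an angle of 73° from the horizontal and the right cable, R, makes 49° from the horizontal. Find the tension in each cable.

T_L = 208.9 N, T_R = 93.08 N

ΣF_x = 0: −T_L·cos73° + T_R·cos49° = 0 → T_R = 0.445648·T_L.
ΣF_y = 0: T_L·sin73° + T_R·sin49° = 270.
Substitute: T_L·(0.956305 + 0.445648·0.75471) = 270 → T_L = 208.875 ≈ 208.9 N.
Then T_R = 0.445648 × 208.875 = 93.08 N.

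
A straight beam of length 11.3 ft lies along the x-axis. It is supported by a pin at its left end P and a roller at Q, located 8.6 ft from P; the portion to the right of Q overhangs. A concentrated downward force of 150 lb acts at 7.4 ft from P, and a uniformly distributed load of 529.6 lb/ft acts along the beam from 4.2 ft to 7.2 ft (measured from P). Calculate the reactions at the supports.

P_x = 0, P_y = 556.7 lb, Q_y = 1182 lb

Resultant of the distributed load: 529.6 × 3 = 1588.8 lb at 5.7 ft from P.
ΣM about P: Q_y·8.6 − 150·7.4 − (529.6·3)·5.7 = 0 → Q_y = 10166.16/8.6 = 1182.11 ≈ 1182 lb.
ΣF_y = 0: P_y + 1182.11 − 150 − 529.6·3 = 0 → P_y = 556.7 lb.
ΣF_x = 0: no horizontal applied forces, so P_x = 0.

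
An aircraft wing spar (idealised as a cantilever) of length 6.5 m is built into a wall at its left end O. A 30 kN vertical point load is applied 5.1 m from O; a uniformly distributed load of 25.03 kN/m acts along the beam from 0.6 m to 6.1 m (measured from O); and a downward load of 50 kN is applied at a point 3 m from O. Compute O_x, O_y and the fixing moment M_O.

O_x = 0, O_y = 217.7 kN, M_O = 764.2 kN·m

Resultant of the distributed load: 25.03 × 5.5 = 137.665 kN at 3.35 m from O.
ΣF_x = 0: O_x = 0.
ΣF_y = 0: O_y − 30 − 25.03·5.5 − 50 = 0 → O_y = 217.7 kN.
ΣM about O: M_O − 30·5.1 − (25.03·5.5)·3.35 − 50·3 = 0 → M_O = 764.2 kN·m.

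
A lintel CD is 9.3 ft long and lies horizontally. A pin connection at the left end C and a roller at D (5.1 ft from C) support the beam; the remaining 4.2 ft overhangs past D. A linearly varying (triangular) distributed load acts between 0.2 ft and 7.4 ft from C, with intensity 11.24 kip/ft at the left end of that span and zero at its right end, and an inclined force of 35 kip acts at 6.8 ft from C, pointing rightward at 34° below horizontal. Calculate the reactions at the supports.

C_x = -29.02 kip, C_y = 13.31 kip, D_y = 46.72 kip

Resultant of the triangular load: ½ × 11.24 × 7.2 = 40.464 kip, acting at 2.6 ft from C (one-third of the span from the peak).
Moments about C: D_y·5.1 − (½·11.24·7.2)·2.6 − 35·sin34°·6.8 = 0 → D_y = 238.294/5.1 = 46.7243 ≈ 46.72 kip.
ΣF_y = 0: C_y + 46.7243 − ½·11.24·7.2 − 35·sin34° = 0 → C_y = 13.31 kip.
ΣF_x = 0: C_x + 35·cos34° = 0 → C_x = -29.02 kip.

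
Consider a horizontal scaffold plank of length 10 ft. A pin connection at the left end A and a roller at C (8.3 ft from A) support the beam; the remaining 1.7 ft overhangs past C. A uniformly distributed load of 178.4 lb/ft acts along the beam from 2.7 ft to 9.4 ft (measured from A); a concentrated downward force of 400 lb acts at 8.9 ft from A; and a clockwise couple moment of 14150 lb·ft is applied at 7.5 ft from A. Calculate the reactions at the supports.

A_x = 0, A_y = -1410 lb, C_y = 3005 lb

Resultant of the distributed load: 178.4 × 6.7 = 1195.28 lb at 6.05 ft from A.
ΣM about A: C_y·8.3 − (178.4·6.7)·6.05 − 400·8.9 − 14150 = 0 → C_y = 24941.444/8.3 = 3004.99 ≈ 3005 lb.
ΣF_y = 0: A_y + 3004.99 − 178.4·6.7 − 400 = 0 → A_y = -1410 lb.
ΣF_x = 0: no horizontal applied forces, so A_x = 0.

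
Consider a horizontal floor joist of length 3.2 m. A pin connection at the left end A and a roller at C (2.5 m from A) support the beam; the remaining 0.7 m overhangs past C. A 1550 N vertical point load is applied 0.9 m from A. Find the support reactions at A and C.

A_x = 0, A_y = 992.0 N, C_y = 558.0 N

Moments about A: C_y·2.5 − 1550·0.9 = 0 → C_y = 1395/2.5 = 558.0 N.
ΣF_y = 0: A_y + 558 − 1550 = 0 → A_y = 992.0 N.
ΣF_x = 0: no horizontal applied forces, so A_x = 0.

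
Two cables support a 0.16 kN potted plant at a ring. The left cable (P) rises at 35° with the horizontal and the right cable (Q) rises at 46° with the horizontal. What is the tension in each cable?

ΣF_x = 0: −T_P·cos35° + T_Q·cos46° = 0 → T_Q = 1.17922·T_P.
ΣF_y = 0: T_P·sin35° + T_Q·sin46° = 0.16.
Substitute: T_P·(0.573576 + 1.17922·0.71934) = 0.16 → T_P = 0.112531 ≈ 0.1125 kN.
Then T_Q = 1.17922 × 0.112531 = 0.1327 kN.

T_P = 0.1125 kN, T_Q = 0.1327 kN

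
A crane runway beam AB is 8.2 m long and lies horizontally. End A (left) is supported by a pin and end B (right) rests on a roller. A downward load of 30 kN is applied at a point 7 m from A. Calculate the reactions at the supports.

A_x = 0, A_y = 4.390 kN, B_y = 25.61 kN

Moments about A: B_y·8.2 − 30·7 = 0 → B_y = 210/8.2 = 25.6098 ≈ 25.61 kN.
ΣF_y = 0: A_y + 25.6098 − 30 = 0 → A_y = 4.390 kN.
ΣF_x = 0: no horizontal applied forces, so A_x = 0.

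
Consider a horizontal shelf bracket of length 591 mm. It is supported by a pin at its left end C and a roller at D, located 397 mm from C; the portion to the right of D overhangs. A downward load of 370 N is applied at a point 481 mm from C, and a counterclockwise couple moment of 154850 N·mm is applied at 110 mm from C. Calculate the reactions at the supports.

Moments about C: D_y·397 − 370·481 + 154850 = 0 → D_y = 23120/397 = 58.2368 ≈ 58.24 N.
ΣF_y = 0: C_y + 58.2368 − 370 = 0 → C_y = 311.8 N.
ΣF_x = 0: no horizontal applied forces, so C_x = 0.

C_x = 0, C_y = 311.8 N, D_y = 58.24 N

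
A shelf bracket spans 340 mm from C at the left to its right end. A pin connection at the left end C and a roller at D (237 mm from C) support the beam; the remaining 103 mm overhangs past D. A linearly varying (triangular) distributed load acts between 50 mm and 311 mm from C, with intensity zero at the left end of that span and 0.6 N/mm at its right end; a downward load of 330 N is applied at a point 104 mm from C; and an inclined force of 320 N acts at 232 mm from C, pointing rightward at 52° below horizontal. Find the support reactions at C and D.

C_x = -197.0 N, C_y = 194.8 N, D_y = 465.7 N

Resultant of the triangular load: ½ × 0.6 × 261 = 78.3 N, acting at 224 mm from C (one-third of the span from the peak).
Moments about C: D_y·237 − (½·0.6·261)·224 − 330·104 − 320·sin52°·232 = 0 → D_y = 110361/237 = 465.658 ≈ 465.7 N.
ΣF_y = 0: C_y + 465.658 − ½·0.6·261 − 330 − 320·sin52° = 0 → C_y = 194.8 N.
ΣF_x = 0: C_x + 320·cos52° = 0 → C_x = -197.0 N.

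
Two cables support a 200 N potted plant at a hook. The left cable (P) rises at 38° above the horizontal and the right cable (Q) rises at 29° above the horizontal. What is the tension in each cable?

ΣF_x = 0: −T_P·cos38° + T_Q·cos29° = 0 → T_Q = 0.900975·T_P.
ΣF_y = 0: T_P·sin38° + T_Q·sin29° = 200.
Substitute: T_P·(0.615661 + 0.900975·0.48481) = 200 → T_P = 190.03 ≈ 190.0 N.
Then T_Q = 0.900975 × 190.03 = 171.2 N.

T_P = 190.0 N, T_Q = 171.2 N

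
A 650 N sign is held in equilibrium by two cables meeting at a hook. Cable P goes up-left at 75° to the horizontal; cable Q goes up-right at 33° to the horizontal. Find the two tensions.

T_P = 573.2 N, T_Q = 176.9 N

ΣF_x = 0: −T_P·cos75° + T_Q·cos33° = 0 → T_Q = 0.308606·T_P.
ΣF_y = 0: T_P·sin75° + T_Q·sin33° = 650.
Substitute: T_P·(0.965926 + 0.308606·0.544639) = 650 → T_P = 573.19 ≈ 573.2 N.
Then T_Q = 0.308606 × 573.19 = 176.9 N.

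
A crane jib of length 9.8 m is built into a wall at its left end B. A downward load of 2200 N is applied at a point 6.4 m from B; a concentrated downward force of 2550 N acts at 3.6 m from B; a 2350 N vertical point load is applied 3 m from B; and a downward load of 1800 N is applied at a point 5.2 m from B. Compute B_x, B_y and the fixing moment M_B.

ΣF_x = 0: B_x = 0.
ΣF_y = 0: B_y − 2200 − 2550 − 2350 − 1800 = 0 → B_y = 8900 N.
ΣM about B: M_B − 2200·6.4 − 2550·3.6 − 2350·3 − 1800·5.2 = 0 → M_B = 39670 N·m.

B_x = 0, B_y = 8900 N, M_B = 39670 N·m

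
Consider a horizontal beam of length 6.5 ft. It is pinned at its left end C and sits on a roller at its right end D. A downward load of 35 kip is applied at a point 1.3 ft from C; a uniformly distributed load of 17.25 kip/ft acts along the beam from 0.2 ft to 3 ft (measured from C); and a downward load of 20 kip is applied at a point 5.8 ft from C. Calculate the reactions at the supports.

Resultant of the distributed load: 17.25 × 2.8 = 48.3 kip at 1.6 ft from C.
ΣM about C: D_y·6.5 − 35·1.3 − (17.25·2.8)·1.6 − 20·5.8 = 0 → D_y = 238.78/6.5 = 36.7354 ≈ 36.74 kip.
ΣF_y = 0: C_y + 36.7354 − 35 − 17.25·2.8 − 20 = 0 → C_y = 66.56 kip.
ΣF_x = 0: no horizontal applied forces, so C_x = 0.

C_x = 0, C_y = 66.56 kip, D_y = 36.74 kip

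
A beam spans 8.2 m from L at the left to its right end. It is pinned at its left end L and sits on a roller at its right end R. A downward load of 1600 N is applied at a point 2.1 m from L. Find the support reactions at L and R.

L_x = 0, L_y = 1190 N, R_y = 409.8 N

ΣM about L: R_y·8.2 − 1600·2.1 = 0 → R_y = 3360/8.2 = 409.756 ≈ 409.8 N.
ΣF_y = 0: L_y + 409.756 − 1600 = 0 → L_y = 1190 N.
ΣF_x = 0: no horizontal applied forces, so L_x = 0.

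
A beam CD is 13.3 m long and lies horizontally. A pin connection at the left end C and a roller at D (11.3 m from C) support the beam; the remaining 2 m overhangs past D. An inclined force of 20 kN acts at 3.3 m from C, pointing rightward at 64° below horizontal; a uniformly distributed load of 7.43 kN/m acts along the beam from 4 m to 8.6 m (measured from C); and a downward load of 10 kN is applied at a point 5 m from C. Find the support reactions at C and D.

C_x = -8.767 kN, C_y = 33.42 kN, D_y = 28.73 kN

Resultant of the distributed load: 7.43 × 4.6 = 34.178 kN at 6.3 m from C.
Moments about C: D_y·11.3 − 20·sin64°·3.3 − (7.43·4.6)·6.3 − 10·5 = 0 → D_y = 324.642/11.3 = 28.7294 ≈ 28.73 kN.
ΣF_y = 0: C_y + 28.7294 − 20·sin64° − 7.43·4.6 − 10 = 0 → C_y = 33.42 kN.
ΣF_x = 0: C_x + 20·cos64° = 0 → C_x = -8.767 kN.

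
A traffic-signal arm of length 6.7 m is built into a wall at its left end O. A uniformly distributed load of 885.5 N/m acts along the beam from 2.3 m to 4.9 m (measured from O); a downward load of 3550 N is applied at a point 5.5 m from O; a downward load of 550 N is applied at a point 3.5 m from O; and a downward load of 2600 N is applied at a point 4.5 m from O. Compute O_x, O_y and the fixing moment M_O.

Resultant of the distributed load: 885.5 × 2.6 = 2302.3 N at 3.6 m from O.
ΣF_x = 0: O_x = 0.
ΣF_y = 0: O_y − 885.5·2.6 − 3550 − 550 − 2600 = 0 → O_y = 9002 N.
ΣM about O: M_O − (885.5·2.6)·3.6 − 3550·5.5 − 550·3.5 − 2600·4.5 = 0 → M_O = 41440 N·m.

O_x = 0, O_y = 9002 N, M_O = 41440 N·m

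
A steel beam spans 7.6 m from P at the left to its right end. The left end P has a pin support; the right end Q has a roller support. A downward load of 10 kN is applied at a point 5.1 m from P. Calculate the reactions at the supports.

P_x = 0, P_y = 3.289 kN, Q_y = 6.711 kN

Taking moments about P: Q_y·7.6 − 10·5.1 = 0 → Q_y = 51/7.6 = 6.71053 ≈ 6.711 kN.
ΣF_y = 0: P_y + 6.71053 − 10 = 0 → P_y = 3.289 kN.
ΣF_x = 0: no horizontal applied forces, so P_x = 0.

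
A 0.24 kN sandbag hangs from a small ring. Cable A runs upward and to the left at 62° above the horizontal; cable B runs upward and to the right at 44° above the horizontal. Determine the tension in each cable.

ΣF_x = 0: −T_A·cos62° + T_B·cos44° = 0 → T_B = 0.652642·T_A.
ΣF_y = 0: T_A·sin62° + T_B·sin44° = 0.24.
Substitute: T_A·(0.882948 + 0.652642·0.694658) = 0.24 → T_A = 0.179599 ≈ 0.1796 kN.
Then T_B = 0.652642 × 0.179599 = 0.1172 kN.

T_A = 0.1796 kN, T_B = 0.1172 kN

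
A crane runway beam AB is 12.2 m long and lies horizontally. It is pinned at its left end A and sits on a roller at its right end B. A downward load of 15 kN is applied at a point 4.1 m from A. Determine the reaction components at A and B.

A_x = 0, A_y = 9.959 kN, B_y = 5.041 kN

Moments about A: B_y·12.2 − 15·4.1 = 0 → B_y = 61.5/12.2 = 5.04098 ≈ 5.041 kN.
ΣF_y = 0: A_y + 5.04098 − 15 = 0 → A_y = 9.959 kN.
ΣF_x = 0: no horizontal applied forces, so A_x = 0.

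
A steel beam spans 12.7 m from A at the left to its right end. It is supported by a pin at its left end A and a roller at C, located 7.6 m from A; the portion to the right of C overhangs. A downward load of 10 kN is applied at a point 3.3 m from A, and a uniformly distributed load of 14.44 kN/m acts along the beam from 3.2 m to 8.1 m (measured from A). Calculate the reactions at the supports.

Resultant of the distributed load: 14.44 × 4.9 = 70.756 kN at 5.65 m from A.
Moments about A: C_y·7.6 − 10·3.3 − (14.44·4.9)·5.65 = 0 → C_y = 432.7714/7.6 = 56.9436 ≈ 56.94 kN.
ΣF_y = 0: A_y + 56.9436 − 10 − 14.44·4.9 = 0 → A_y = 23.81 kN.
ΣF_x = 0: no horizontal applied forces, so A_x = 0.

A_x = 0, A_y = 23.81 kN, C_y = 56.94 kN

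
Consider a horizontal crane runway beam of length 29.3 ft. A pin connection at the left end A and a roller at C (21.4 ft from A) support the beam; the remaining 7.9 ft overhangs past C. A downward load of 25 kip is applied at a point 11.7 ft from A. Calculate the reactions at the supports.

Moments about A: C_y·21.4 − 25·11.7 = 0 → C_y = 292.5/21.4 = 13.6682 ≈ 13.67 kip.
ΣF_y = 0: A_y + 13.6682 − 25 = 0 → A_y = 11.33 kip.
ΣF_x = 0: no horizontal applied forces, so A_x = 0.

A_x = 0, A_y = 11.33 kip, C_y = 13.67 kip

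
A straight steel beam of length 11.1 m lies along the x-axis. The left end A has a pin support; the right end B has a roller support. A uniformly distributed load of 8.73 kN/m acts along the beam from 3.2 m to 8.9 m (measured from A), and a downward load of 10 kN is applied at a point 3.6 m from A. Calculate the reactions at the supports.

Resultant of the distributed load: 8.73 × 5.7 = 49.761 kN at 6.05 m from A.
Moments about A: B_y·11.1 − (8.73·5.7)·6.05 − 10·3.6 = 0 → B_y = 337.05405/11.1 = 30.3652 ≈ 30.37 kN.
ΣF_y = 0: A_y + 30.3652 − 8.73·5.7 − 10 = 0 → A_y = 29.40 kN.
ΣF_x = 0: no horizontal applied forces, so A_x = 0.

A_x = 0, A_y = 29.40 kN, B_y = 30.37 kN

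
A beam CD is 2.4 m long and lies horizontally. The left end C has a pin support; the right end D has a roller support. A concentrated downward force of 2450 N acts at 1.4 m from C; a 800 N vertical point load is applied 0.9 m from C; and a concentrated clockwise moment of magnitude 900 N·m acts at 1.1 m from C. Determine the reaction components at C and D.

C_x = 0, C_y = 1146 N, D_y = 2104 N

Moments about C: D_y·2.4 − 2450·1.4 − 800·0.9 − 900 = 0 → D_y = 5050/2.4 = 2104.17 ≈ 2104 N.
ΣF_y = 0: C_y + 2104.17 − 2450 − 800 = 0 → C_y = 1146 N.
ΣF_x = 0: no horizontal applied forces, so C_x = 0.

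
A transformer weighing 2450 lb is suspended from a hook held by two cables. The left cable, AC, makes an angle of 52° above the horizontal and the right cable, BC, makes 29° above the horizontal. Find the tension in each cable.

T_AC = 2170 lb, T_BC = 1527 lb

ΣF_x = 0: −T_AC·cos52° + T_BC·cos29° = 0 → T_BC = 0.703919·T_AC.
ΣF_y = 0: T_AC·sin52° + T_BC·sin29° = 2450.
Substitute: T_AC·(0.788011 + 0.703919·0.48481) = 2450 → T_AC = 2169.53 ≈ 2170 lb.
Then T_BC = 0.703919 × 2169.53 = 1527 lb.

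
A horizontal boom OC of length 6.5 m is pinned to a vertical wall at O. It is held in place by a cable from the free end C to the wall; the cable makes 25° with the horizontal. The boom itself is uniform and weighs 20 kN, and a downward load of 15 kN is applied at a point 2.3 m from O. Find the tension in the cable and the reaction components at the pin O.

ΣM about O: T·sin25°·6.5 − 20·3.25 − 15·2.3 = 0 → T = 99.5/(6.5·0.422618) = 36.2211 ≈ 36.22 kN.
ΣF_x = 0: O_x − T·cos25° = 0 → O_x = 36.2211 × 0.906308 = 32.83 kN.
ΣF_y = 0: O_y + T·sin25° − 20 − 15 = 0 → O_y = 35 − 36.2211 × 0.422618 = 19.69 kN.

T = 36.22 kN, O_x = 32.83 kN, O_y = 19.69 kN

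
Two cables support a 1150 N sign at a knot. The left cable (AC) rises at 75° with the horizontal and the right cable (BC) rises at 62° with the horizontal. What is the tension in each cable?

ΣF_x = 0: −T_AC·cos75° + T_BC·cos62° = 0 → T_BC = 0.551299·T_AC.
ΣF_y = 0: T_AC·sin75° + T_BC·sin62° = 1150.
Substitute: T_AC·(0.965926 + 0.551299·0.882948) = 1150 → T_AC = 791.632 ≈ 791.6 N.
Then T_BC = 0.551299 × 791.632 = 436.4 N.

T_AC = 791.6 N, T_BC = 436.4 N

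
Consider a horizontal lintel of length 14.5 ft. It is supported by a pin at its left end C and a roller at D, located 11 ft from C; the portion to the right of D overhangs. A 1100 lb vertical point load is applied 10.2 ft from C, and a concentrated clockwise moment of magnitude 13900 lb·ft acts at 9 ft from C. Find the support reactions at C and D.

ΣM about C: D_y·11 − 1100·10.2 − 13900 = 0 → D_y = 25120/11 = 2283.64 ≈ 2284 lb.
ΣF_y = 0: C_y + 2283.64 − 1100 = 0 → C_y = -1184 lb.
ΣF_x = 0: no horizontal applied forces, so C_x = 0.

C_x = 0, C_y = -1184 lb, D_y = 2284 lb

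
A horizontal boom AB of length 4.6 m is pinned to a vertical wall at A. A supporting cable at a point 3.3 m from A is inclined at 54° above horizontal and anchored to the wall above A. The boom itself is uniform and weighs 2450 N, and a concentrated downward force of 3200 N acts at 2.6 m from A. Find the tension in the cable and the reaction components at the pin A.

T = 5227 N, A_x = 3072 N, A_y = 1421 N

ΣM about A: T·sin54°·3.3 − 2450·2.3 − 3200·2.6 = 0 → T = 13955/(3.3·0.809017) = 5227.07 ≈ 5227 N.
ΣF_x = 0: A_x − T·cos54° = 0 → A_x = 5227.07 × 0.587785 = 3072 N.
ΣF_y = 0: A_y + T·sin54° − 2450 − 3200 = 0 → A_y = 5650 − 5227.07 × 0.809017 = 1421 N.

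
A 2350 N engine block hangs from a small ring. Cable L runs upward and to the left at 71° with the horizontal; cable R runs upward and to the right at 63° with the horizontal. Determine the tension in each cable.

ΣF_x = 0: −T_L·cos71° + T_R·cos63° = 0 → T_R = 0.717125·T_L.
ΣF_y = 0: T_L·sin71° + T_R·sin63° = 2350.
Substitute: T_L·(0.945519 + 0.717125·0.891007) = 2350 → T_L = 1483.13 ≈ 1483 N.
Then T_R = 0.717125 × 1483.13 = 1064 N.

T_L = 1483 N, T_R = 1064 N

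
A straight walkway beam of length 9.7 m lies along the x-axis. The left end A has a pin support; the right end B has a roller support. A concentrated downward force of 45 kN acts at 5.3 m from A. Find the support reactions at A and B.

Taking moments about A: B_y·9.7 − 45·5.3 = 0 → B_y = 238.5/9.7 = 24.5876 ≈ 24.59 kN.
ΣF_y = 0: A_y + 24.5876 − 45 = 0 → A_y = 20.41 kN.
ΣF_x = 0: no horizontal applied forces, so A_x = 0.

A_x = 0, A_y = 20.41 kN, B_y = 24.59 kN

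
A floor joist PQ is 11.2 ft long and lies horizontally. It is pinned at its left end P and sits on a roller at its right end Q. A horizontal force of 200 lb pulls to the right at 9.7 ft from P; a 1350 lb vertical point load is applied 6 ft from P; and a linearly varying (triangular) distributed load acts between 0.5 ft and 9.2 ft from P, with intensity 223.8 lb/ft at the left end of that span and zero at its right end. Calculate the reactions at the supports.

Resultant of the triangular load: ½ × 223.8 × 8.7 = 973.53 lb, acting at 3.4 ft from P (one-third of the span from the peak).
Moments about P: Q_y·11.2 − 1350·6 − (½·223.8·8.7)·3.4 = 0 → Q_y = 11410.002/11.2 = 1018.75 ≈ 1019 lb.
ΣF_y = 0: P_y + 1018.75 − 1350 − ½·223.8·8.7 = 0 → P_y = 1305 lb.
ΣF_x = 0: P_x + 200 = 0 → P_x = -200.0 lb.

P_x = -200.0 lb, P_y = 1305 lb, Q_y = 1019 lb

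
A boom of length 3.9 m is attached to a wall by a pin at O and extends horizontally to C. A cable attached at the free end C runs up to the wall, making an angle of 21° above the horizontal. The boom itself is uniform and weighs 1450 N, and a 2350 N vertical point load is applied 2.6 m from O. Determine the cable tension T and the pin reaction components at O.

ΣM about O: T·sin21°·3.9 − 1450·1.95 − 2350·2.6 = 0 → T = 8937.5/(3.9·0.358368) = 6394.73 ≈ 6395 N.
ΣF_x = 0: O_x − T·cos21° = 0 → O_x = 6394.73 × 0.93358 = 5970 N.
ΣF_y = 0: O_y + T·sin21° − 1450 − 2350 = 0 → O_y = 3800 − 6394.73 × 0.358368 = 1508 N.

T = 6395 N, O_x = 5970 N, O_y = 1508 N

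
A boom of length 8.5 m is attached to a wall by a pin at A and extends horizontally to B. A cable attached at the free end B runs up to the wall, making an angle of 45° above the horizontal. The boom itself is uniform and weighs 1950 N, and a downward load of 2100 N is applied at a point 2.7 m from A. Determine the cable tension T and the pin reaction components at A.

ΣM about A: T·sin45°·8.5 − 1950·4.25 − 2100·2.7 = 0 → T = 13957.5/(8.5·0.707107) = 2322.22 ≈ 2322 N.
ΣF_x = 0: A_x − T·cos45° = 0 → A_x = 2322.22 × 0.707107 = 1642 N.
ΣF_y = 0: A_y + T·sin45° − 1950 − 2100 = 0 → A_y = 4050 − 2322.22 × 0.707107 = 2408 N.

T = 2322 N, A_x = 1642 N, A_y = 2408 N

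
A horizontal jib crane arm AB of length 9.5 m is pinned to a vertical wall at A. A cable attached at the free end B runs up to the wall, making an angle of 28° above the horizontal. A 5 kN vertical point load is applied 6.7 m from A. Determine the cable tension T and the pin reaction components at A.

ΣM about A: T·sin28°·9.5 − 5·6.7 = 0 → T = 33.5/(9.5·0.469472) = 7.51124 ≈ 7.511 kN.
ΣF_x = 0: A_x − T·cos28° = 0 → A_x = 7.51124 × 0.882948 = 6.632 kN.
ΣF_y = 0: A_y + T·sin28° − 5 = 0 → A_y = 5 − 7.51124 × 0.469472 = 1.474 kN.

T = 7.511 kN, A_x = 6.632 kN, A_y = 1.474 kN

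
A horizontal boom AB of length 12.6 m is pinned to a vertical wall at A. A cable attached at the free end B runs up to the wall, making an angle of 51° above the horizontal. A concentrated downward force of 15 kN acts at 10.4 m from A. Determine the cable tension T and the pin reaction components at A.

ΣM about A: T·sin51°·12.6 − 15·10.4 = 0 → T = 156/(12.6·0.777146) = 15.9313 ≈ 15.93 kN.
ΣF_x = 0: A_x − T·cos51° = 0 → A_x = 15.9313 × 0.62932 = 10.03 kN.
ΣF_y = 0: A_y + T·sin51° − 15 = 0 → A_y = 15 − 15.9313 × 0.777146 = 2.619 kN.

T = 15.93 kN, A_x = 10.03 kN, A_y = 2.619 kN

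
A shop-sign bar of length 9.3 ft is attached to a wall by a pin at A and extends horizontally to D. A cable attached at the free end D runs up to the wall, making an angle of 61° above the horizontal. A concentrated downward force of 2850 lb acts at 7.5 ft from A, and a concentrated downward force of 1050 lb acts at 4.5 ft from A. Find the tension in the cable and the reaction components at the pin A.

ΣM about A: T·sin61°·9.3 − 2850·7.5 − 1050·4.5 = 0 → T = 26100/(9.3·0.87462) = 3208.77 ≈ 3209 lb.
ΣF_x = 0: A_x − T·cos61° = 0 → A_x = 3208.77 × 0.48481 = 1556 lb.
ΣF_y = 0: A_y + T·sin61° − 2850 − 1050 = 0 → A_y = 3900 − 3208.77 × 0.87462 = 1094 lb.

T = 3209 lb, A_x = 1556 lb, A_y = 1094 lb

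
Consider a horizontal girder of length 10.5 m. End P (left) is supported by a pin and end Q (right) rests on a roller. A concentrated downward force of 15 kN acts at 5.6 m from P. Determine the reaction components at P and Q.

P_x = 0, P_y = 7.000 kN, Q_y = 8.000 kN

Moments about P: Q_y·10.5 − 15·5.6 = 0 → Q_y = 84/10.5 = 8.000 kN.
ΣF_y = 0: P_y + 8 − 15 = 0 → P_y = 7.000 kN.
ΣF_x = 0: no horizontal applied forces, so P_x = 0.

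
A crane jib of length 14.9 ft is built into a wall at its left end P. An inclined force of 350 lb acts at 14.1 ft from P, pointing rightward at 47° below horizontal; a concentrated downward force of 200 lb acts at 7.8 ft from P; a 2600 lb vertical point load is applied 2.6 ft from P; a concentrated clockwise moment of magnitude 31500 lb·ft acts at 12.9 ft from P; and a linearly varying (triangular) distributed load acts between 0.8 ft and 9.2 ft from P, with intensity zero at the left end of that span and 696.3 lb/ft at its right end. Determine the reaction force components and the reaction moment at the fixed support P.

Resultant of the triangular load: ½ × 696.3 × 8.4 = 2924.46 lb, acting at 6.4 ft from P (one-third of the span from the peak).
ΣF_x = 0: P_x + 350·cos47° = 0 → P_x = -238.7 lb.
ΣF_y = 0: P_y − 350·sin47° − 200 − 2600 − ½·696.3·8.4 = 0 → P_y = 5980 lb.
ΣM about P: M_P − 350·sin47°·14.1 − 200·7.8 − 2600·2.6 − 31500 − (½·696.3·8.4)·6.4 = 0 → M_P = 62150 lb·ft.

P_x = -238.7 lb, P_y = 5980 lb, M_P = 62150 lb·ft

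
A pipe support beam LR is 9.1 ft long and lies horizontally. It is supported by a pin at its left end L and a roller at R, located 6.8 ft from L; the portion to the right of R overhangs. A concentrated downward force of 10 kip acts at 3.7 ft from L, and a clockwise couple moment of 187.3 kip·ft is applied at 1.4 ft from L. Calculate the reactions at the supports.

Taking moments about L: R_y·6.8 − 10·3.7 − 187.3 = 0 → R_y = 224.3/6.8 = 32.9853 ≈ 32.99 kip.
ΣF_y = 0: L_y + 32.9853 − 10 = 0 → L_y = -22.99 kip.
ΣF_x = 0: no horizontal applied forces, so L_x = 0.

L_x = 0, L_y = -22.99 kip, R_y = 32.99 kip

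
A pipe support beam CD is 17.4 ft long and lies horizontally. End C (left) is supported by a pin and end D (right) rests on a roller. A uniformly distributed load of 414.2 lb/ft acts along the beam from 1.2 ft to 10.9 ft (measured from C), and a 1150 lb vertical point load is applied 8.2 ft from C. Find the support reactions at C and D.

C_x = 0, C_y = 3229 lb, D_y = 1939 lb

Resultant of the distributed load: 414.2 × 9.7 = 4017.74 lb at 6.05 ft from C.
ΣM about C: D_y·17.4 − (414.2·9.7)·6.05 − 1150·8.2 = 0 → D_y = 33737.327/17.4 = 1938.93 ≈ 1939 lb.
ΣF_y = 0: C_y + 1938.93 − 414.2·9.7 − 1150 = 0 → C_y = 3229 lb.
ΣF_x = 0: no horizontal applied forces, so C_x = 0.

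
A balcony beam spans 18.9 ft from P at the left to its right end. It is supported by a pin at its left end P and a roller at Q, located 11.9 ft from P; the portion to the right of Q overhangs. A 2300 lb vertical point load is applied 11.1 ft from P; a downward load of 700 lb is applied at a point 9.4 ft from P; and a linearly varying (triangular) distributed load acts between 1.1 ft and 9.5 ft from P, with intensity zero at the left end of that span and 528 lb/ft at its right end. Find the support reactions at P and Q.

P_x = 0, P_y = 1271 lb, Q_y = 3947 lb

Resultant of the triangular load: ½ × 528 × 8.4 = 2217.6 lb, acting at 6.7 ft from P (one-third of the span from the peak).
Taking moments about P: Q_y·11.9 − 2300·11.1 − 700·9.4 − (½·528·8.4)·6.7 = 0 → Q_y = 46967.92/11.9 = 3946.88 ≈ 3947 lb.
ΣF_y = 0: P_y + 3946.88 − 2300 − 700 − ½·528·8.4 = 0 → P_y = 1271 lb.
ΣF_x = 0: no horizontal applied forces, so P_x = 0.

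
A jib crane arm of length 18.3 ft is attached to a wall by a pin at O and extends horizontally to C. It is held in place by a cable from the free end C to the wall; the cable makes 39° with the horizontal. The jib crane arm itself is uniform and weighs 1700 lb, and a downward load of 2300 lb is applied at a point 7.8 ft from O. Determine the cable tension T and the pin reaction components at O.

T = 2908 lb, O_x = 2260 lb, O_y = 2170 lb

ΣM about O: T·sin39°·18.3 − 1700·9.15 − 2300·7.8 = 0 → T = 33495/(18.3·0.62932) = 2908.42 ≈ 2908 lb.
ΣF_x = 0: O_x − T·cos39° = 0 → O_x = 2908.42 × 0.777146 = 2260 lb.
ΣF_y = 0: O_y + T·sin39° − 1700 − 2300 = 0 → O_y = 4000 − 2908.42 × 0.62932 = 2170 lb.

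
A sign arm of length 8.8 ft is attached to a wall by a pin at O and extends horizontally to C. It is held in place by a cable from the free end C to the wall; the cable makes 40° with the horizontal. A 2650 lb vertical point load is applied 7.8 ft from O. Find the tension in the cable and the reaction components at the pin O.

ΣM about O: T·sin40°·8.8 − 2650·7.8 = 0 → T = 20670/(8.8·0.642788) = 3654.18 ≈ 3654 lb.
ΣF_x = 0: O_x − T·cos40° = 0 → O_x = 3654.18 × 0.766044 = 2799 lb.
ΣF_y = 0: O_y + T·sin40° − 2650 = 0 → O_y = 2650 − 3654.18 × 0.642788 = 301.1 lb.

T = 3654 lb, O_x = 2799 lb, O_y = 301.1 lb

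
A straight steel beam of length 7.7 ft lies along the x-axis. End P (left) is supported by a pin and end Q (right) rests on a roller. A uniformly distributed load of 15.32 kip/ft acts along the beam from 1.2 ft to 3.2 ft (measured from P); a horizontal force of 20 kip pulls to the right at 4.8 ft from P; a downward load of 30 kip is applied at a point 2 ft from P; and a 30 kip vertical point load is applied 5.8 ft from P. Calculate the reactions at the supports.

Resultant of the distributed load: 15.32 × 2 = 30.64 kip at 2.2 ft from P.
Taking moments about P: Q_y·7.7 − (15.32·2)·2.2 − 30·2 − 30·5.8 = 0 → Q_y = 301.408/7.7 = 39.1439 ≈ 39.14 kip.
ΣF_y = 0: P_y + 39.1439 − 15.32·2 − 30 − 30 = 0 → P_y = 51.50 kip.
ΣF_x = 0: P_x + 20 = 0 → P_x = -20.00 kip.

P_x = -20.00 kip, P_y = 51.50 kip, Q_y = 39.14 kip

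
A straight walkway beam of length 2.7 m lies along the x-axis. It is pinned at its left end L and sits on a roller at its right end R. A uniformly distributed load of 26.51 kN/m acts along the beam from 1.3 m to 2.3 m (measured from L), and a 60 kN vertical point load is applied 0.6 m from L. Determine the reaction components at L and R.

L_x = 0, L_y = 55.50 kN, R_y = 31.01 kN

Resultant of the distributed load: 26.51 × 1 = 26.51 kN at 1.8 m from L.
Taking moments about L: R_y·2.7 − (26.51·1)·1.8 − 60·0.6 = 0 → R_y = 83.718/2.7 = 31.0067 ≈ 31.01 kN.
ΣF_y = 0: L_y + 31.0067 − 26.51·1 − 60 = 0 → L_y = 55.50 kN.
ΣF_x = 0: no horizontal applied forces, so L_x = 0.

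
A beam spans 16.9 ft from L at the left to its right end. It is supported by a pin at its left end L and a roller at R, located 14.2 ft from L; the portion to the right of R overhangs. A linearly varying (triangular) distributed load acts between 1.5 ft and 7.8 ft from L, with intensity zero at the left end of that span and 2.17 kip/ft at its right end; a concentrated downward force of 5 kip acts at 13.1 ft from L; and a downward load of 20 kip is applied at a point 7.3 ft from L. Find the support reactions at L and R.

Resultant of the triangular load: ½ × 2.17 × 6.3 = 6.8355 kip, acting at 5.7 ft from L (one-third of the span from the peak).
Taking moments about L: R_y·14.2 − (½·2.17·6.3)·5.7 − 5·13.1 − 20·7.3 = 0 → R_y = 250.46235/14.2 = 17.6382 ≈ 17.64 kip.
ΣF_y = 0: L_y + 17.6382 − ½·2.17·6.3 − 5 − 20 = 0 → L_y = 14.20 kip.
ΣF_x = 0: no horizontal applied forces, so L_x = 0.

L_x = 0, L_y = 14.20 kip, R_y = 17.64 kip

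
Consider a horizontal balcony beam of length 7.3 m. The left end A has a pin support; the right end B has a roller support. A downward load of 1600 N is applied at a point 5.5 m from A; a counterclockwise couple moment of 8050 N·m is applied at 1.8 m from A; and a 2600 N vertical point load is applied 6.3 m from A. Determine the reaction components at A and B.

A_x = 0, A_y = 1853 N, B_y = 2347 N

Moments about A: B_y·7.3 − 1600·5.5 + 8050 − 2600·6.3 = 0 → B_y = 17130/7.3 = 2346.58 ≈ 2347 N.
ΣF_y = 0: A_y + 2346.58 − 1600 − 2600 = 0 → A_y = 1853 N.
ΣF_x = 0: no horizontal applied forces, so A_x = 0.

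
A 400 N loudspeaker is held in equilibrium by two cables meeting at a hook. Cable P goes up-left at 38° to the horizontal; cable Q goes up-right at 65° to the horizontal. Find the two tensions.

ΣF_x = 0: −T_P·cos38° + T_Q·cos65° = 0 → T_Q = 1.86459·T_P.
ΣF_y = 0: T_P·sin38° + T_Q·sin65° = 400.
Substitute: T_P·(0.615661 + 1.86459·0.906308) = 400 → T_P = 173.494 ≈ 173.5 N.
Then T_Q = 1.86459 × 173.494 = 323.5 N.

T_P = 173.5 N, T_Q = 323.5 N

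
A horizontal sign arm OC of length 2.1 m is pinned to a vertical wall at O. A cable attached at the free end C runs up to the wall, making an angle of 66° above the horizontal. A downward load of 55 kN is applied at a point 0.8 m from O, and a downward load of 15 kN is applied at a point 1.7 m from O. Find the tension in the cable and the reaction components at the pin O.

ΣM about O: T·sin66°·2.1 − 55·0.8 − 15·1.7 = 0 → T = 69.5/(2.1·0.913545) = 36.2273 ≈ 36.23 kN.
ΣF_x = 0: O_x − T·cos66° = 0 → O_x = 36.2273 × 0.406737 = 14.73 kN.
ΣF_y = 0: O_y + T·sin66° − 55 − 15 = 0 → O_y = 70 − 36.2273 × 0.913545 = 36.90 kN.

T = 36.23 kN, O_x = 14.73 kN, O_y = 36.90 kN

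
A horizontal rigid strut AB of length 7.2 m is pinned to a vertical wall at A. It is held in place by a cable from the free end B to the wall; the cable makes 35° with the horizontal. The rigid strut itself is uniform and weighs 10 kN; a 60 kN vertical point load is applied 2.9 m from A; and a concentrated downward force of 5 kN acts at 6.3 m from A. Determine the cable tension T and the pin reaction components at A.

T = 58.48 kN, A_x = 47.90 kN, A_y = 41.46 kN

ΣM about A: T·sin35°·7.2 − 10·3.6 − 60·2.9 − 5·6.3 = 0 → T = 241.5/(7.2·0.573576) = 58.4782 ≈ 58.48 kN.
ΣF_x = 0: A_x − T·cos35° = 0 → A_x = 58.4782 × 0.819152 = 47.90 kN.
ΣF_y = 0: A_y + T·sin35° − 10 − 60 − 5 = 0 → A_y = 75 − 58.4782 × 0.573576 = 41.46 kN.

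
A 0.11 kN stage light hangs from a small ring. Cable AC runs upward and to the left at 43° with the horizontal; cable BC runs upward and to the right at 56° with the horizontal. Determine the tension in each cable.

T_AC = 0.06228 kN, T_BC = 0.08145 kN

ΣF_x = 0: −T_AC·cos43° + T_BC·cos56° = 0 → T_BC = 1.30787·T_AC.
ΣF_y = 0: T_AC·sin43° + T_BC·sin56° = 0.11.
Substitute: T_AC·(0.681998 + 1.30787·0.829038) = 0.11 → T_AC = 0.0622781 ≈ 0.06228 kN.
Then T_BC = 1.30787 × 0.0622781 = 0.08145 kN.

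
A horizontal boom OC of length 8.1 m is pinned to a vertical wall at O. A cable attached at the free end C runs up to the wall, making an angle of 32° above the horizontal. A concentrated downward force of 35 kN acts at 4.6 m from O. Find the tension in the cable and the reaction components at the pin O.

ΣM about O: T·sin32°·8.1 − 35·4.6 = 0 → T = 161/(8.1·0.529919) = 37.5086 ≈ 37.51 kN.
ΣF_x = 0: O_x − T·cos32° = 0 → O_x = 37.5086 × 0.848048 = 31.81 kN.
ΣF_y = 0: O_y + T·sin32° − 35 = 0 → O_y = 35 − 37.5086 × 0.529919 = 15.12 kN.

T = 37.51 kN, O_x = 31.81 kN, O_y = 15.12 kN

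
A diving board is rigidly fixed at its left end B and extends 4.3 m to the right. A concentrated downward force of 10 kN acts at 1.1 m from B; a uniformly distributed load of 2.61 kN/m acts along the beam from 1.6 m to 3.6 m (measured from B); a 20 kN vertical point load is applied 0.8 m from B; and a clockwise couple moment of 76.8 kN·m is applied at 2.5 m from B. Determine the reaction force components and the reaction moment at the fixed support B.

B_x = 0, B_y = 35.22 kN, M_B = 117.4 kN·m

Resultant of the distributed load: 2.61 × 2 = 5.22 kN at 2.6 m from B.
ΣF_x = 0: B_x = 0.
ΣF_y = 0: B_y − 10 − 2.61·2 − 20 = 0 → B_y = 35.22 kN.
ΣM about B: M_B − 10·1.1 − (2.61·2)·2.6 − 20·0.8 − 76.8 = 0 → M_B = 117.4 kN·m.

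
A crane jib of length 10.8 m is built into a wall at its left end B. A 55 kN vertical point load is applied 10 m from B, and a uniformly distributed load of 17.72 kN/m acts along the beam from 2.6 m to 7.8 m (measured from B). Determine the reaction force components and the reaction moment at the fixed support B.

B_x = 0, B_y = 147.1 kN, M_B = 1029 kN·m

Resultant of the distributed load: 17.72 × 5.2 = 92.144 kN at 5.2 m from B.
ΣF_x = 0: B_x = 0.
ΣF_y = 0: B_y − 55 − 17.72·5.2 = 0 → B_y = 147.1 kN.
ΣM about B: M_B − 55·10 − (17.72·5.2)·5.2 = 0 → M_B = 1029 kN·m.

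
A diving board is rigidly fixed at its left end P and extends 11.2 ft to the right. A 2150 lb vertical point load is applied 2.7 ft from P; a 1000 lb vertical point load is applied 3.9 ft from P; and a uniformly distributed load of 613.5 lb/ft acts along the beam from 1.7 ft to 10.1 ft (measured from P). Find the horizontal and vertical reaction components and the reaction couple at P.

P_x = 0, P_y = 8303 lb, M_P = 40110 lb·ft

Resultant of the distributed load: 613.5 × 8.4 = 5153.4 lb at 5.9 ft from P.
ΣF_x = 0: P_x = 0.
ΣF_y = 0: P_y − 2150 − 1000 − 613.5·8.4 = 0 → P_y = 8303 lb.
ΣM about P: M_P − 2150·2.7 − 1000·3.9 − (613.5·8.4)·5.9 = 0 → M_P = 40110 lb·ft.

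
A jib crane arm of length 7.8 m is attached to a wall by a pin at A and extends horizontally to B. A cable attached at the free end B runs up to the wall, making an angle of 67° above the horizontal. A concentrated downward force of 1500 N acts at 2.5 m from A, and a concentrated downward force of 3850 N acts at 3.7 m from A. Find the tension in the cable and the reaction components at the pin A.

ΣM about A: T·sin67°·7.8 − 1500·2.5 − 3850·3.7 = 0 → T = 17995/(7.8·0.920505) = 2506.29 ≈ 2506 N.
ΣF_x = 0: A_x − T·cos67° = 0 → A_x = 2506.29 × 0.390731 = 979.3 N.
ΣF_y = 0: A_y + T·sin67° − 1500 − 3850 = 0 → A_y = 5350 − 2506.29 × 0.920505 = 3043 N.

T = 2506 N, A_x = 979.3 N, A_y = 3043 N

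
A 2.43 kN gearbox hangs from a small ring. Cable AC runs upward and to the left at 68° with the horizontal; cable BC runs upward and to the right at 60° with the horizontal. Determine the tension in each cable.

T_AC = 1.542 kN, T_BC = 1.155 kN

ΣF_x = 0: −T_AC·cos68° + T_BC·cos60° = 0 → T_BC = 0.749213·T_AC.
ΣF_y = 0: T_AC·sin68° + T_BC·sin60° = 2.43.
Substitute: T_AC·(0.927184 + 0.749213·0.866025) = 2.43 → T_AC = 1.54186 ≈ 1.542 kN.
Then T_BC = 0.749213 × 1.54186 = 1.155 kN.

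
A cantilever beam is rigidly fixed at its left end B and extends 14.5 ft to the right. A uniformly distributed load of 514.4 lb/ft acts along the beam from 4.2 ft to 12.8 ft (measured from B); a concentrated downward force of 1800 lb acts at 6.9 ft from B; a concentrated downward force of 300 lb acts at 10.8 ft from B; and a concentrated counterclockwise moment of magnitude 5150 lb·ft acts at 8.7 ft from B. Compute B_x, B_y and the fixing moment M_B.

B_x = 0, B_y = 6524 lb, M_B = 48110 lb·ft

Resultant of the distributed load: 514.4 × 8.6 = 4423.84 lb at 8.5 ft from B.
ΣF_x = 0: B_x = 0.
ΣF_y = 0: B_y − 514.4·8.6 − 1800 − 300 = 0 → B_y = 6524 lb.
ΣM about B: M_B − (514.4·8.6)·8.5 − 1800·6.9 − 300·10.8 + 5150 = 0 → M_B = 48110 lb·ft.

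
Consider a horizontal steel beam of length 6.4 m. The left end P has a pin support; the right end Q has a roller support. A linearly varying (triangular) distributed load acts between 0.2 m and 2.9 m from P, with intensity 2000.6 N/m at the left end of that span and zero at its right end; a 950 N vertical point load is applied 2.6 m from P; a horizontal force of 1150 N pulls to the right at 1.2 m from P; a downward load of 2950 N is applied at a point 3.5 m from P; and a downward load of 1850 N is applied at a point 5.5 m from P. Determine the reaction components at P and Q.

Resultant of the triangular load: ½ × 2000.6 × 2.7 = 2700.81 N, acting at 1.1 m from P (one-third of the span from the peak).
Moments about P: Q_y·6.4 − (½·2000.6·2.7)·1.1 − 950·2.6 − 2950·3.5 − 1850·5.5 = 0 → Q_y = 25940.891/6.4 = 4053.26 ≈ 4053 N.
ΣF_y = 0: P_y + 4053.26 − ½·2000.6·2.7 − 950 − 2950 − 1850 = 0 → P_y = 4398 N.
ΣF_x = 0: P_x + 1150 = 0 → P_x = -1150 N.

P_x = -1150 N, P_y = 4398 N, Q_y = 4053 N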